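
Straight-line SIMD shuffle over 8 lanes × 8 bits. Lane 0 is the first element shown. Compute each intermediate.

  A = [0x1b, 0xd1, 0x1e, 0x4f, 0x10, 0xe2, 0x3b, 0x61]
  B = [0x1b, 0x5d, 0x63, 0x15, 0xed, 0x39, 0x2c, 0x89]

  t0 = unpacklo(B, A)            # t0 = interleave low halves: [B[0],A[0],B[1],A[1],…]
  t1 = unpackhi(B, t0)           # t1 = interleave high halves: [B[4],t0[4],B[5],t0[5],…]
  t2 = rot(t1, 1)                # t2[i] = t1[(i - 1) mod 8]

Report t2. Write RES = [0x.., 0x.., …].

→ t0 |1b|1b|5d|d1|63|1e|15|4f|
→ t1 |ed|63|39|1e|2c|15|89|4f|
→ t2 |4f|ed|63|39|1e|2c|15|89|

RES = [0x4f, 0xed, 0x63, 0x39, 0x1e, 0x2c, 0x15, 0x89]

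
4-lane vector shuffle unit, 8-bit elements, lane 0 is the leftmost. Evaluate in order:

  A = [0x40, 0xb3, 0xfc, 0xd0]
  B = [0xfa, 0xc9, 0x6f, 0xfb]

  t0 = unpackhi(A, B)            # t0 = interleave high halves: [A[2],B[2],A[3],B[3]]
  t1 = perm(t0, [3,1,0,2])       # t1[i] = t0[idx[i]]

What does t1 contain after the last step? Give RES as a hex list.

t0 = [0xfc, 0x6f, 0xd0, 0xfb]
t1 = [0xfb, 0x6f, 0xfc, 0xd0]

RES = [ 0xfb  0x6f  0xfc  0xd0 ]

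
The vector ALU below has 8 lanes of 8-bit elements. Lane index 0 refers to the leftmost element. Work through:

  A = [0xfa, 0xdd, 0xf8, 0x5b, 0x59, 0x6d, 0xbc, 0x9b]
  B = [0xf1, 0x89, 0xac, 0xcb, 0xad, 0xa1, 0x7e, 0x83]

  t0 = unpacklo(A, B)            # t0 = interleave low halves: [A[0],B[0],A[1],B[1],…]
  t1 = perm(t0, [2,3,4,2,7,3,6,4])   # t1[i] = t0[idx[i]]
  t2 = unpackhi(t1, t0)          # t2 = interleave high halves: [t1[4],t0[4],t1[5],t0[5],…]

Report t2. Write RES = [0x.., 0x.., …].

RES = [0xcb, 0xf8, 0x89, 0xac, 0x5b, 0x5b, 0xf8, 0xcb]

→ t0 |fa|f1|dd|89|f8|ac|5b|cb|
→ t1 |dd|89|f8|dd|cb|89|5b|f8|
→ t2 |cb|f8|89|ac|5b|5b|f8|cb|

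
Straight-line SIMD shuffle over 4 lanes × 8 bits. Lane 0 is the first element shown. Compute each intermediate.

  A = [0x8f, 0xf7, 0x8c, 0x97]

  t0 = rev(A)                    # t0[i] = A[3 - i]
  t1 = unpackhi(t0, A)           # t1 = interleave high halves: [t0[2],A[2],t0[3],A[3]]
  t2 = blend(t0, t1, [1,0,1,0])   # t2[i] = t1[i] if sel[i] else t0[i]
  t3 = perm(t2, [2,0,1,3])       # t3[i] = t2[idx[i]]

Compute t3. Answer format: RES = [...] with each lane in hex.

RES = [ 0x8f  0xf7  0x8c  0x8f ]

  t0: 97 8c f7 8f
  t1: f7 8c 8f 97
  t2: f7 8c 8f 8f
  t3: 8f f7 8c 8f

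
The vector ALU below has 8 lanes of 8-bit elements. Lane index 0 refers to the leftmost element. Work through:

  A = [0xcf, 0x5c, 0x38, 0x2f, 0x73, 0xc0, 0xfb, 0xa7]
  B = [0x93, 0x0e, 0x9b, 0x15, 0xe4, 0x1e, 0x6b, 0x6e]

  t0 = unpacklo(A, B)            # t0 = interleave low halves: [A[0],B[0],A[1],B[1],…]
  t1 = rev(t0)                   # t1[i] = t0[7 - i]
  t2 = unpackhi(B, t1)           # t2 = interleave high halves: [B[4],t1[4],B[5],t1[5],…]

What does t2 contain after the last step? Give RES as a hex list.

→ t0 |cf|93|5c|0e|38|9b|2f|15|
→ t1 |15|2f|9b|38|0e|5c|93|cf|
→ t2 |e4|0e|1e|5c|6b|93|6e|cf|

RES = [ 0xe4  0x0e  0x1e  0x5c  0x6b  0x93  0x6e  0xcf ]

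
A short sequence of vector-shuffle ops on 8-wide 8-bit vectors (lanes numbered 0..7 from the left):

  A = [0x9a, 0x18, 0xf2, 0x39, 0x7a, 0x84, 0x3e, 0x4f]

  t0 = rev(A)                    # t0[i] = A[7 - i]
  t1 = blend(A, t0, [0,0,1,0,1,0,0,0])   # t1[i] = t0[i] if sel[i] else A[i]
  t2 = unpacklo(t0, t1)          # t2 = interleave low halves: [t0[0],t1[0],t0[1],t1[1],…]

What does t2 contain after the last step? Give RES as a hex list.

→ t0 |4f|3e|84|7a|39|f2|18|9a|
→ t1 |9a|18|84|39|39|84|3e|4f|
→ t2 |4f|9a|3e|18|84|84|7a|39|

RES = [ 0x4f  0x9a  0x3e  0x18  0x84  0x84  0x7a  0x39 ]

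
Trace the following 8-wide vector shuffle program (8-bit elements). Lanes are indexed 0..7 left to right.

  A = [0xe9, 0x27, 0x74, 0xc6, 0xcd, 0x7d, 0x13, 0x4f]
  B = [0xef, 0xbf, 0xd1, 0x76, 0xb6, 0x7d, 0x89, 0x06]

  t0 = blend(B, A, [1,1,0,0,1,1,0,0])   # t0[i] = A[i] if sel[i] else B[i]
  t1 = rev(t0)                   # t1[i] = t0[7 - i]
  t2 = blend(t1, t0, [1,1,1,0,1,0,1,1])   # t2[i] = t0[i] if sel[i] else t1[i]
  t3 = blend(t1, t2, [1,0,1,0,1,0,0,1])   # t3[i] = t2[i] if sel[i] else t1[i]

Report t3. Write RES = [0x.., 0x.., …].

→ t0 |e9|27|d1|76|cd|7d|89|06|
→ t1 |06|89|7d|cd|76|d1|27|e9|
→ t2 |e9|27|d1|cd|cd|d1|89|06|
→ t3 |e9|89|d1|cd|cd|d1|27|06|

RES = [0xe9, 0x89, 0xd1, 0xcd, 0xcd, 0xd1, 0x27, 0x06]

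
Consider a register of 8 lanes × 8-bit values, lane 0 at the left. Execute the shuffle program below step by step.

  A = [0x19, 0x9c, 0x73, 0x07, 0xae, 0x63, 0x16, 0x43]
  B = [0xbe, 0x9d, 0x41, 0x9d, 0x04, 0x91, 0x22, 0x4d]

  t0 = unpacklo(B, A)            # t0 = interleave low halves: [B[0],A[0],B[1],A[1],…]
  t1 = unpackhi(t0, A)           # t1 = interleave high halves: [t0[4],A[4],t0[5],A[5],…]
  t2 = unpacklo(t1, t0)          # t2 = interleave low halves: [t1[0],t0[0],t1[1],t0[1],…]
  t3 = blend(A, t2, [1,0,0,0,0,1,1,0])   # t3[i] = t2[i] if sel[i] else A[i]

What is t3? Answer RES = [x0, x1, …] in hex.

t0 = [0xbe, 0x19, 0x9d, 0x9c, 0x41, 0x73, 0x9d, 0x07]
t1 = [0x41, 0xae, 0x73, 0x63, 0x9d, 0x16, 0x07, 0x43]
t2 = [0x41, 0xbe, 0xae, 0x19, 0x73, 0x9d, 0x63, 0x9c]
t3 = [0x41, 0x9c, 0x73, 0x07, 0xae, 0x9d, 0x63, 0x43]

RES = [0x41, 0x9c, 0x73, 0x07, 0xae, 0x9d, 0x63, 0x43]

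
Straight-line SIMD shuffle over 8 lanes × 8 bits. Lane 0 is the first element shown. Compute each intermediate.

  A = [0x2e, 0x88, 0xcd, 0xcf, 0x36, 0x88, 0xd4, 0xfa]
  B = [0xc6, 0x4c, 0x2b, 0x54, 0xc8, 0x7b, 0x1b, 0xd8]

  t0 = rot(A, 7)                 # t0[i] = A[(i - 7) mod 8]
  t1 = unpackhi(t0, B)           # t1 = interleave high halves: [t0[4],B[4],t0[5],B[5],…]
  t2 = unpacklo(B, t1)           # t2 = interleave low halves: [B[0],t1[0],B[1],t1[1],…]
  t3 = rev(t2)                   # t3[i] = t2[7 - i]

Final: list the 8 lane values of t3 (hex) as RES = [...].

RES = [0x7b, 0x54, 0xd4, 0x2b, 0xc8, 0x4c, 0x88, 0xc6]

  t0: 88 cd cf 36 88 d4 fa 2e
  t1: 88 c8 d4 7b fa 1b 2e d8
  t2: c6 88 4c c8 2b d4 54 7b
  t3: 7b 54 d4 2b c8 4c 88 c6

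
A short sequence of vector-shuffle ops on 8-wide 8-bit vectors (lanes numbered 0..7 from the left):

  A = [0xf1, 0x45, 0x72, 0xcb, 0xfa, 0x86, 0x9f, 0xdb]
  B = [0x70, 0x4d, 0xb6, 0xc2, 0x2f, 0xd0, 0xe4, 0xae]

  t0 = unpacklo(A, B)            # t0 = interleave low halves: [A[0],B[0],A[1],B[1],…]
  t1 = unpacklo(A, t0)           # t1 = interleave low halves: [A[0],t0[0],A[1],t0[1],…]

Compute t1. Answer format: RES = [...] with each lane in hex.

t0 = [0xf1, 0x70, 0x45, 0x4d, 0x72, 0xb6, 0xcb, 0xc2]
t1 = [0xf1, 0xf1, 0x45, 0x70, 0x72, 0x45, 0xcb, 0x4d]

RES = [ 0xf1  0xf1  0x45  0x70  0x72  0x45  0xcb  0x4d ]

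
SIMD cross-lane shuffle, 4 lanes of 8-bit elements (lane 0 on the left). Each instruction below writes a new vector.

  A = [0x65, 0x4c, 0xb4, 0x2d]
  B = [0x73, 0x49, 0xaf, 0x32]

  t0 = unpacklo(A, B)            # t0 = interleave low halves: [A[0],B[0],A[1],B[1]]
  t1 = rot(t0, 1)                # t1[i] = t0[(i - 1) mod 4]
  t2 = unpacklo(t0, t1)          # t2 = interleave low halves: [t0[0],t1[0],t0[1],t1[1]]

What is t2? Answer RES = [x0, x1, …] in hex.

→ t0 |65|73|4c|49|
→ t1 |49|65|73|4c|
→ t2 |65|49|73|65|

RES = [0x65, 0x49, 0x73, 0x65]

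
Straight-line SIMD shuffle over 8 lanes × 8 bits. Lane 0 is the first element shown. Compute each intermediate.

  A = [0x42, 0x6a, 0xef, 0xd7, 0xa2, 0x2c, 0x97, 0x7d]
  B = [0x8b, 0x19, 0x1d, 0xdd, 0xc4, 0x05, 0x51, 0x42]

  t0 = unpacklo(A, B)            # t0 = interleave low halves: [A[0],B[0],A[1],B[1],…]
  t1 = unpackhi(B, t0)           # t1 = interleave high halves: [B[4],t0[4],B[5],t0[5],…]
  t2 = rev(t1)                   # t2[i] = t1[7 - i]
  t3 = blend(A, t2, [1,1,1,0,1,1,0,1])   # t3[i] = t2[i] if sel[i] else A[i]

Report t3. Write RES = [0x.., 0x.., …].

RES = [0xdd, 0x42, 0xd7, 0xd7, 0x1d, 0x05, 0x97, 0xc4]

→ t0 |42|8b|6a|19|ef|1d|d7|dd|
→ t1 |c4|ef|05|1d|51|d7|42|dd|
→ t2 |dd|42|d7|51|1d|05|ef|c4|
→ t3 |dd|42|d7|d7|1d|05|97|c4|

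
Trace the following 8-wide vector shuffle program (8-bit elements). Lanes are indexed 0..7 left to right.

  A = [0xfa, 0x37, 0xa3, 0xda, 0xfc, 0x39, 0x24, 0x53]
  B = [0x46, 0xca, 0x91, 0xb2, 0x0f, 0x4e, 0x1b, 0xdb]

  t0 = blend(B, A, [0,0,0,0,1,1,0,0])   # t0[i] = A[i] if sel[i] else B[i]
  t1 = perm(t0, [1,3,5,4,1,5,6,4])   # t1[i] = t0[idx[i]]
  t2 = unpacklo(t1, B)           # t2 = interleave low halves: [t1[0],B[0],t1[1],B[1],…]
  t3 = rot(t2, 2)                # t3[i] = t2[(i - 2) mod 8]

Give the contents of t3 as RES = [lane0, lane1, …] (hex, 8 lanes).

→ t0 |46|ca|91|b2|fc|39|1b|db|
→ t1 |ca|b2|39|fc|ca|39|1b|fc|
→ t2 |ca|46|b2|ca|39|91|fc|b2|
→ t3 |fc|b2|ca|46|b2|ca|39|91|

RES = [0xfc, 0xb2, 0xca, 0x46, 0xb2, 0xca, 0x39, 0x91]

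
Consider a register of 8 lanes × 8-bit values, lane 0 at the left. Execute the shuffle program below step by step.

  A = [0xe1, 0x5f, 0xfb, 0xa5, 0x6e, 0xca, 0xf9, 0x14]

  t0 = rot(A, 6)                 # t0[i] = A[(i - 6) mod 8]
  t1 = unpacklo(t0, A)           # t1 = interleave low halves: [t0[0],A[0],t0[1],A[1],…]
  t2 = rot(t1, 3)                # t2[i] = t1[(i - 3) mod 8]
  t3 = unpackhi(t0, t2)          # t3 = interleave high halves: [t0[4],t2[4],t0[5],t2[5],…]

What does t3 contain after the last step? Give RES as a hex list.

→ t0 |fb|a5|6e|ca|f9|14|e1|5f|
→ t1 |fb|e1|a5|5f|6e|fb|ca|a5|
→ t2 |fb|ca|a5|fb|e1|a5|5f|6e|
→ t3 |f9|e1|14|a5|e1|5f|5f|6e|

RES = [ 0xf9  0xe1  0x14  0xa5  0xe1  0x5f  0x5f  0x6e ]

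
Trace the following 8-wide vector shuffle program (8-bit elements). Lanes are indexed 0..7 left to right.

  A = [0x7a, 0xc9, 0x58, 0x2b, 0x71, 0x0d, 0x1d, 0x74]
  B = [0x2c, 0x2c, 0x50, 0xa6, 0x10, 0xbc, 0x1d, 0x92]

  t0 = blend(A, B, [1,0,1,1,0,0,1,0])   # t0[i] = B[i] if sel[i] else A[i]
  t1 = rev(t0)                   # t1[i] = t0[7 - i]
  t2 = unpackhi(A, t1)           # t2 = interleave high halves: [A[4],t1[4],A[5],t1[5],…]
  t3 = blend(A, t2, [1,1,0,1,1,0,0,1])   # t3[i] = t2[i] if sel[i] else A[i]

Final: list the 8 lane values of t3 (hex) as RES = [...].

  t0: 2c c9 50 a6 71 0d 1d 74
  t1: 74 1d 0d 71 a6 50 c9 2c
  t2: 71 a6 0d 50 1d c9 74 2c
  t3: 71 a6 58 50 1d 0d 1d 2c

RES = [ 0x71  0xa6  0x58  0x50  0x1d  0x0d  0x1d  0x2c ]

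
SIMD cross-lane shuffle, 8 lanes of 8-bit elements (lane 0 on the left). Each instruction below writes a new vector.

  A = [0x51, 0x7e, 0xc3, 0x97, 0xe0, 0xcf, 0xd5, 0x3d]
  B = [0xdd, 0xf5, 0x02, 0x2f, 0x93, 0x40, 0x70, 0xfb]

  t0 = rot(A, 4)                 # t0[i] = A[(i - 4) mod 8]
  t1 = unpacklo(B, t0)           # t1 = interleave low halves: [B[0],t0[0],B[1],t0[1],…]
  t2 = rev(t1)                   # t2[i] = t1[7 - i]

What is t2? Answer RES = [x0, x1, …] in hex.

RES = [0x3d, 0x2f, 0xd5, 0x02, 0xcf, 0xf5, 0xe0, 0xdd]

t0 = [0xe0, 0xcf, 0xd5, 0x3d, 0x51, 0x7e, 0xc3, 0x97]
t1 = [0xdd, 0xe0, 0xf5, 0xcf, 0x02, 0xd5, 0x2f, 0x3d]
t2 = [0x3d, 0x2f, 0xd5, 0x02, 0xcf, 0xf5, 0xe0, 0xdd]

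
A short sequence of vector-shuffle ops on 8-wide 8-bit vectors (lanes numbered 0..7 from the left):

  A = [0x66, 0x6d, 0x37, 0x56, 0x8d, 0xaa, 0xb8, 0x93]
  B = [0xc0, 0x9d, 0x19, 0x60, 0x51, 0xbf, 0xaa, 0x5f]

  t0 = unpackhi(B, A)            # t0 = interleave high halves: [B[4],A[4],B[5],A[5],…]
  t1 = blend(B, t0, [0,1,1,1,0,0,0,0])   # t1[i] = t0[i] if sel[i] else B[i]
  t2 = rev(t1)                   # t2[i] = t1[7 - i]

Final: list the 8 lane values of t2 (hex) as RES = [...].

t0 = [0x51, 0x8d, 0xbf, 0xaa, 0xaa, 0xb8, 0x5f, 0x93]
t1 = [0xc0, 0x8d, 0xbf, 0xaa, 0x51, 0xbf, 0xaa, 0x5f]
t2 = [0x5f, 0xaa, 0xbf, 0x51, 0xaa, 0xbf, 0x8d, 0xc0]

RES = [0x5f, 0xaa, 0xbf, 0x51, 0xaa, 0xbf, 0x8d, 0xc0]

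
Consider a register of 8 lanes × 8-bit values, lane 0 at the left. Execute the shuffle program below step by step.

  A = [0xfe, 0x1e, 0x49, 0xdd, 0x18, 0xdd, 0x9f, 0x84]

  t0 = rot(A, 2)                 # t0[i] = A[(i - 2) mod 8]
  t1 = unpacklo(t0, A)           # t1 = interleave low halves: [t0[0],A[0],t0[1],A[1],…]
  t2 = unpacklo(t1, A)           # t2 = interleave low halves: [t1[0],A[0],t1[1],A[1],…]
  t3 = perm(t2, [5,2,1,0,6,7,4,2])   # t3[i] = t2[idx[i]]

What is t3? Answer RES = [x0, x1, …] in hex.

  t0: 9f 84 fe 1e 49 dd 18 dd
  t1: 9f fe 84 1e fe 49 1e dd
  t2: 9f fe fe 1e 84 49 1e dd
  t3: 49 fe fe 9f 1e dd 84 fe

RES = [ 0x49  0xfe  0xfe  0x9f  0x1e  0xdd  0x84  0xfe ]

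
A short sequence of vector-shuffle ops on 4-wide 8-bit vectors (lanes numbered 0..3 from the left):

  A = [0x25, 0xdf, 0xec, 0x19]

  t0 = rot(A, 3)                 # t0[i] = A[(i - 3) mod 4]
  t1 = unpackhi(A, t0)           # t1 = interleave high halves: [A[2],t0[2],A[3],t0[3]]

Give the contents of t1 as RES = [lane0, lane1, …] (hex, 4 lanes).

→ t0 |df|ec|19|25|
→ t1 |ec|19|19|25|

RES = [0xec, 0x19, 0x19, 0x25]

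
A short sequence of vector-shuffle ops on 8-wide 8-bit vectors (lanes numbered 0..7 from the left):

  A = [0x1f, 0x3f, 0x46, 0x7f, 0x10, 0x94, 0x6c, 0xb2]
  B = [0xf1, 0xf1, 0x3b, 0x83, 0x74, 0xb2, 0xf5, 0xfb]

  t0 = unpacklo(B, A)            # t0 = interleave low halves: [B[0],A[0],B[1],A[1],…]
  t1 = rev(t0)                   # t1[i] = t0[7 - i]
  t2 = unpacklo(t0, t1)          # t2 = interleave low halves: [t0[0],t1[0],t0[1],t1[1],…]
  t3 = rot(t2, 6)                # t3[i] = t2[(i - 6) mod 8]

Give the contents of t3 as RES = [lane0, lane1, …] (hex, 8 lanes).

RES = [ 0x1f  0x83  0xf1  0x46  0x3f  0x3b  0xf1  0x7f ]

  t0: f1 1f f1 3f 3b 46 83 7f
  t1: 7f 83 46 3b 3f f1 1f f1
  t2: f1 7f 1f 83 f1 46 3f 3b
  t3: 1f 83 f1 46 3f 3b f1 7f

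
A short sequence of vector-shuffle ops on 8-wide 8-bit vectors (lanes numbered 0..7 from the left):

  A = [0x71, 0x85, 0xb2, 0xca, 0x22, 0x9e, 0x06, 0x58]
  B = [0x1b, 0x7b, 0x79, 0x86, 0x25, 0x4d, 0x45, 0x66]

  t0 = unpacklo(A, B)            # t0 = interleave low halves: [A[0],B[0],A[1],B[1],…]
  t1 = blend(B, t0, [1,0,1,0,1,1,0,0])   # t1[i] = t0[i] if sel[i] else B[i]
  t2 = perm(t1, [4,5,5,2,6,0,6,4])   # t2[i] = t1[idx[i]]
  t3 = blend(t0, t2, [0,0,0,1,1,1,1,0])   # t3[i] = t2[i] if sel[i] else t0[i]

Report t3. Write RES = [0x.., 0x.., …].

RES = [0x71, 0x1b, 0x85, 0x85, 0x45, 0x71, 0x45, 0x86]

  t0: 71 1b 85 7b b2 79 ca 86
  t1: 71 7b 85 86 b2 79 45 66
  t2: b2 79 79 85 45 71 45 b2
  t3: 71 1b 85 85 45 71 45 86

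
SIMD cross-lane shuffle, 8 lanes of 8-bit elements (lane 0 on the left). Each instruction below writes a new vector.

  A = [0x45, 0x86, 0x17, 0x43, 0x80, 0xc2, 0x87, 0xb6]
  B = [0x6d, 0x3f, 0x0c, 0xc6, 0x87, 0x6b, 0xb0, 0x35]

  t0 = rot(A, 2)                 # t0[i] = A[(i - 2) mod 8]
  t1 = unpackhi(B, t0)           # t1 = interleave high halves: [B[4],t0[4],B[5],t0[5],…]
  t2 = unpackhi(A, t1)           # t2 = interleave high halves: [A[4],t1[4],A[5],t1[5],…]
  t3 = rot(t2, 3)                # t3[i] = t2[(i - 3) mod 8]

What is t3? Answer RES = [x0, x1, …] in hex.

RES = [0x35, 0xb6, 0xc2, 0x80, 0xb0, 0xc2, 0x80, 0x87]

→ t0 |87|b6|45|86|17|43|80|c2|
→ t1 |87|17|6b|43|b0|80|35|c2|
→ t2 |80|b0|c2|80|87|35|b6|c2|
→ t3 |35|b6|c2|80|b0|c2|80|87|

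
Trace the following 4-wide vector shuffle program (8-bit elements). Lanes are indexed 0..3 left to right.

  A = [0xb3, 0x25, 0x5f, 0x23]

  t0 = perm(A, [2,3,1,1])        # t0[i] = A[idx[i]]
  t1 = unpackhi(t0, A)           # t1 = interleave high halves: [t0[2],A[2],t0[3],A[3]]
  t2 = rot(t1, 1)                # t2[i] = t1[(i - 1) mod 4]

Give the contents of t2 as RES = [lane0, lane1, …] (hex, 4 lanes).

t0 = [0x5f, 0x23, 0x25, 0x25]
t1 = [0x25, 0x5f, 0x25, 0x23]
t2 = [0x23, 0x25, 0x5f, 0x25]

RES = [ 0x23  0x25  0x5f  0x25 ]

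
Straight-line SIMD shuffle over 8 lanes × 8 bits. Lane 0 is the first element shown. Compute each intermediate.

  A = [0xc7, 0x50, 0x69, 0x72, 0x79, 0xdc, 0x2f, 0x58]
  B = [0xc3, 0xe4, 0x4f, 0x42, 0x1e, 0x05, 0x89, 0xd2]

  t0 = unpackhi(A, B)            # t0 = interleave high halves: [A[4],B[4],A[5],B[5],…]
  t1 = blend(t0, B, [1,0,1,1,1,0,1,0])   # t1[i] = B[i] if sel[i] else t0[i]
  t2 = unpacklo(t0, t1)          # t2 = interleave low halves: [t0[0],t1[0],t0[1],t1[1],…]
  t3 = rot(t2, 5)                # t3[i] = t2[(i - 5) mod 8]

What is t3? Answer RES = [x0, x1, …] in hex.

RES = [0x1e, 0xdc, 0x4f, 0x05, 0x42, 0x79, 0xc3, 0x1e]

t0 = [0x79, 0x1e, 0xdc, 0x05, 0x2f, 0x89, 0x58, 0xd2]
t1 = [0xc3, 0x1e, 0x4f, 0x42, 0x1e, 0x89, 0x89, 0xd2]
t2 = [0x79, 0xc3, 0x1e, 0x1e, 0xdc, 0x4f, 0x05, 0x42]
t3 = [0x1e, 0xdc, 0x4f, 0x05, 0x42, 0x79, 0xc3, 0x1e]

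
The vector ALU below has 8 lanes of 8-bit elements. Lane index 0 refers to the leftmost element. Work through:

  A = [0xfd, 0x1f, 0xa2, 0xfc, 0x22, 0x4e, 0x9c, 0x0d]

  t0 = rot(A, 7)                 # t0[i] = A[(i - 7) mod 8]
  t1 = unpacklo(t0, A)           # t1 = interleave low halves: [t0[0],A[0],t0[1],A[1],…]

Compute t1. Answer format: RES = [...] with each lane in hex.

→ t0 |1f|a2|fc|22|4e|9c|0d|fd|
→ t1 |1f|fd|a2|1f|fc|a2|22|fc|

RES = [0x1f, 0xfd, 0xa2, 0x1f, 0xfc, 0xa2, 0x22, 0xfc]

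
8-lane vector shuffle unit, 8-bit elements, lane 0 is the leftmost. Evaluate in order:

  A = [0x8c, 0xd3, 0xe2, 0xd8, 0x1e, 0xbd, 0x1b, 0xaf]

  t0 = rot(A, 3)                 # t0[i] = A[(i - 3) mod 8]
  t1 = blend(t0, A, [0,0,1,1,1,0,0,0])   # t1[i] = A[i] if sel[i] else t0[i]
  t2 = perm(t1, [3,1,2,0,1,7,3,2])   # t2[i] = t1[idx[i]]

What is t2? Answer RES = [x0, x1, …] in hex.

→ t0 |bd|1b|af|8c|d3|e2|d8|1e|
→ t1 |bd|1b|e2|d8|1e|e2|d8|1e|
→ t2 |d8|1b|e2|bd|1b|1e|d8|e2|

RES = [ 0xd8  0x1b  0xe2  0xbd  0x1b  0x1e  0xd8  0xe2 ]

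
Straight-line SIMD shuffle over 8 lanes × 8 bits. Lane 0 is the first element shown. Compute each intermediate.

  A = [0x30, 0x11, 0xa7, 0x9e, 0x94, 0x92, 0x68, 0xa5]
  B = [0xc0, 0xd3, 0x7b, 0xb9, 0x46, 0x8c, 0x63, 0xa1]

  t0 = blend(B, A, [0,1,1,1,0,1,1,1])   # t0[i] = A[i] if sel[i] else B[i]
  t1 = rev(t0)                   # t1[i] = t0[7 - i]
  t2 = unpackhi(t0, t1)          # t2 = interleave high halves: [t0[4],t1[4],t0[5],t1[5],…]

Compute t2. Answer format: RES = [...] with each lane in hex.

RES = [ 0x46  0x9e  0x92  0xa7  0x68  0x11  0xa5  0xc0 ]

t0 = [0xc0, 0x11, 0xa7, 0x9e, 0x46, 0x92, 0x68, 0xa5]
t1 = [0xa5, 0x68, 0x92, 0x46, 0x9e, 0xa7, 0x11, 0xc0]
t2 = [0x46, 0x9e, 0x92, 0xa7, 0x68, 0x11, 0xa5, 0xc0]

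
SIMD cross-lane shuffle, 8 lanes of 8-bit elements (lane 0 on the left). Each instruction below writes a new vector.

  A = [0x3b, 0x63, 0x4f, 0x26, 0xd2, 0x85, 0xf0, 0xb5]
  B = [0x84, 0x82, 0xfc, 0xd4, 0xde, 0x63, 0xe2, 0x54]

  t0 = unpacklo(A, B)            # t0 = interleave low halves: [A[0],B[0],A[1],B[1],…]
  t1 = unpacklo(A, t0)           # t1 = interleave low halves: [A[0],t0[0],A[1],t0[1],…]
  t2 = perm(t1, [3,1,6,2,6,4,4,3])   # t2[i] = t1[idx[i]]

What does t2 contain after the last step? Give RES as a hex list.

RES = [ 0x84  0x3b  0x26  0x63  0x26  0x4f  0x4f  0x84 ]

→ t0 |3b|84|63|82|4f|fc|26|d4|
→ t1 |3b|3b|63|84|4f|63|26|82|
→ t2 |84|3b|26|63|26|4f|4f|84|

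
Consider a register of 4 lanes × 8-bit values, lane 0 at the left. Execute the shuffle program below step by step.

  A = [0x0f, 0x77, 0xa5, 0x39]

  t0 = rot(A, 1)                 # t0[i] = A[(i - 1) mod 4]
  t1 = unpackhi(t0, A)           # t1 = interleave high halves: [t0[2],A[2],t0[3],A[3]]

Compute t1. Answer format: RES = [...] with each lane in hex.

t0 = [0x39, 0x0f, 0x77, 0xa5]
t1 = [0x77, 0xa5, 0xa5, 0x39]

RES = [ 0x77  0xa5  0xa5  0x39 ]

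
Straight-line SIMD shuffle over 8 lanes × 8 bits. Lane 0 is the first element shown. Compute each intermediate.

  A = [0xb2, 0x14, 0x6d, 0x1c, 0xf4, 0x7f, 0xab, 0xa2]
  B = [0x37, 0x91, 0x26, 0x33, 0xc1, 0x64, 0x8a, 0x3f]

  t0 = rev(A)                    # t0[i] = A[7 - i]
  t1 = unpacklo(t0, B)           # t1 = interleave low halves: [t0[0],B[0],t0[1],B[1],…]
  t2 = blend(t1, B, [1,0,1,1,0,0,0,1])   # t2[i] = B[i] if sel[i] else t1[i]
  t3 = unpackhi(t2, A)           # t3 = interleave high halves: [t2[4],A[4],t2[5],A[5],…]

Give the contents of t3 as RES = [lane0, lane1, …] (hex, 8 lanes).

  t0: a2 ab 7f f4 1c 6d 14 b2
  t1: a2 37 ab 91 7f 26 f4 33
  t2: 37 37 26 33 7f 26 f4 3f
  t3: 7f f4 26 7f f4 ab 3f a2

RES = [0x7f, 0xf4, 0x26, 0x7f, 0xf4, 0xab, 0x3f, 0xa2]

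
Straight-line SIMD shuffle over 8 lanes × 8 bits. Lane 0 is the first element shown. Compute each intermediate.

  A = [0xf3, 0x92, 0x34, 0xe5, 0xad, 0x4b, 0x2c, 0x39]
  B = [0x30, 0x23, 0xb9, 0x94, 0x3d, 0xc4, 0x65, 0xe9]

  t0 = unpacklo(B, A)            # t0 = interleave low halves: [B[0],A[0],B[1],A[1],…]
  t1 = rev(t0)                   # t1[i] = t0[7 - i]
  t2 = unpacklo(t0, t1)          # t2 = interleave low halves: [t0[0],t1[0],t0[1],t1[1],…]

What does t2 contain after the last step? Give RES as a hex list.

RES = [0x30, 0xe5, 0xf3, 0x94, 0x23, 0x34, 0x92, 0xb9]

→ t0 |30|f3|23|92|b9|34|94|e5|
→ t1 |e5|94|34|b9|92|23|f3|30|
→ t2 |30|e5|f3|94|23|34|92|b9|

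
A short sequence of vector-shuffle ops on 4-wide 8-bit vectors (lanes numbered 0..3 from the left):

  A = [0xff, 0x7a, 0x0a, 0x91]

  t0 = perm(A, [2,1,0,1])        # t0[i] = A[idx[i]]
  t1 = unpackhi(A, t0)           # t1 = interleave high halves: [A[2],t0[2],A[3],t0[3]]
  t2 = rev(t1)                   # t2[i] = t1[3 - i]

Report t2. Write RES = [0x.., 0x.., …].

  t0: 0a 7a ff 7a
  t1: 0a ff 91 7a
  t2: 7a 91 ff 0a

RES = [0x7a, 0x91, 0xff, 0x0a]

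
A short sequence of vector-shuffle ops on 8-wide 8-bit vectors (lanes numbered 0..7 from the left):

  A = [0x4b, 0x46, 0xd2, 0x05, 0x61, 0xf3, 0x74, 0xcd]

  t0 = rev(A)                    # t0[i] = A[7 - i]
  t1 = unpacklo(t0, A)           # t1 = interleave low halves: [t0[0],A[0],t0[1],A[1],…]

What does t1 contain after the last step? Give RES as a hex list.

RES = [0xcd, 0x4b, 0x74, 0x46, 0xf3, 0xd2, 0x61, 0x05]

→ t0 |cd|74|f3|61|05|d2|46|4b|
→ t1 |cd|4b|74|46|f3|d2|61|05|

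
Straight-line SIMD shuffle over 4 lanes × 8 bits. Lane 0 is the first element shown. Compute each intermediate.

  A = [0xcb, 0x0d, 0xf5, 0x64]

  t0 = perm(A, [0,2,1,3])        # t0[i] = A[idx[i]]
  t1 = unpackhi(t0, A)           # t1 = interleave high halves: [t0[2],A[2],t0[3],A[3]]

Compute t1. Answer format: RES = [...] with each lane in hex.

→ t0 |cb|f5|0d|64|
→ t1 |0d|f5|64|64|

RES = [ 0x0d  0xf5  0x64  0x64 ]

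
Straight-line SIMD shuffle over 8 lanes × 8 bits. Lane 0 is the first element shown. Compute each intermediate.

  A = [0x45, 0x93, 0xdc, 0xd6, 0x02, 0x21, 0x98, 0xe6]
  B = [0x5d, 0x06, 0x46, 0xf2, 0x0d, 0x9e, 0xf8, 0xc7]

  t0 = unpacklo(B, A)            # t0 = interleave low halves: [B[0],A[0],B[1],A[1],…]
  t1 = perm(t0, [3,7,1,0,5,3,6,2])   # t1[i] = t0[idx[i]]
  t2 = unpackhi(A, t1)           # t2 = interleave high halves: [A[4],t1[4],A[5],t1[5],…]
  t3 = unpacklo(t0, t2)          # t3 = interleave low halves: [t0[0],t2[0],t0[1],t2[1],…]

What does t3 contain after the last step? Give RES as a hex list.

RES = [ 0x5d  0x02  0x45  0xdc  0x06  0x21  0x93  0x93 ]

→ t0 |5d|45|06|93|46|dc|f2|d6|
→ t1 |93|d6|45|5d|dc|93|f2|06|
→ t2 |02|dc|21|93|98|f2|e6|06|
→ t3 |5d|02|45|dc|06|21|93|93|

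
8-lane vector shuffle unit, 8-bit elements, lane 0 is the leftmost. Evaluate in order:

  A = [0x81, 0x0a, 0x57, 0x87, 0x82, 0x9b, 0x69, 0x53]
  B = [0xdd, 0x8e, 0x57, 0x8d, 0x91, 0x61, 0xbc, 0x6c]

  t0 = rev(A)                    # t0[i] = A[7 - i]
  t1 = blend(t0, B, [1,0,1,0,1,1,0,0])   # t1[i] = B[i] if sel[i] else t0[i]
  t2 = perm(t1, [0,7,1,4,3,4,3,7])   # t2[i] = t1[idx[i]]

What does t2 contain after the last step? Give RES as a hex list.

→ t0 |53|69|9b|82|87|57|0a|81|
→ t1 |dd|69|57|82|91|61|0a|81|
→ t2 |dd|81|69|91|82|91|82|81|

RES = [0xdd, 0x81, 0x69, 0x91, 0x82, 0x91, 0x82, 0x81]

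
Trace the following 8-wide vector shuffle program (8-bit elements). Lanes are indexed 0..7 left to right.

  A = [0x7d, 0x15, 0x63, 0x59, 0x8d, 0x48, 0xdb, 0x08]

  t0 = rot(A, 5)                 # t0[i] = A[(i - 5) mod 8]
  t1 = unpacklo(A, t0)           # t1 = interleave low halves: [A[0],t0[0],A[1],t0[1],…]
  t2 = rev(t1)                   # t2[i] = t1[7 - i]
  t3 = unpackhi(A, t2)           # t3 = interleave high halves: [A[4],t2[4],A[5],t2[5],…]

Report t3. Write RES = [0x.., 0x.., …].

t0 = [0x59, 0x8d, 0x48, 0xdb, 0x08, 0x7d, 0x15, 0x63]
t1 = [0x7d, 0x59, 0x15, 0x8d, 0x63, 0x48, 0x59, 0xdb]
t2 = [0xdb, 0x59, 0x48, 0x63, 0x8d, 0x15, 0x59, 0x7d]
t3 = [0x8d, 0x8d, 0x48, 0x15, 0xdb, 0x59, 0x08, 0x7d]

RES = [ 0x8d  0x8d  0x48  0x15  0xdb  0x59  0x08  0x7d ]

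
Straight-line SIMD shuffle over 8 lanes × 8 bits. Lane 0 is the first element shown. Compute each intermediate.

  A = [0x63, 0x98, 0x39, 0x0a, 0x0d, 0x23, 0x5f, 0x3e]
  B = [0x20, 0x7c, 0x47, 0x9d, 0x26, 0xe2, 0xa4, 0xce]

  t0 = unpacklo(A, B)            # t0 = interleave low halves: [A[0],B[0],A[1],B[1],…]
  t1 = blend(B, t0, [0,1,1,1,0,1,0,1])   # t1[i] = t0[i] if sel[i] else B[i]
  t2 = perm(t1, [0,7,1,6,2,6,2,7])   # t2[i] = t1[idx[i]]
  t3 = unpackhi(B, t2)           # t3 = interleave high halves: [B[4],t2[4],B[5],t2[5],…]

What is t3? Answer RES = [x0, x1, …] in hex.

t0 = [0x63, 0x20, 0x98, 0x7c, 0x39, 0x47, 0x0a, 0x9d]
t1 = [0x20, 0x20, 0x98, 0x7c, 0x26, 0x47, 0xa4, 0x9d]
t2 = [0x20, 0x9d, 0x20, 0xa4, 0x98, 0xa4, 0x98, 0x9d]
t3 = [0x26, 0x98, 0xe2, 0xa4, 0xa4, 0x98, 0xce, 0x9d]

RES = [ 0x26  0x98  0xe2  0xa4  0xa4  0x98  0xce  0x9d ]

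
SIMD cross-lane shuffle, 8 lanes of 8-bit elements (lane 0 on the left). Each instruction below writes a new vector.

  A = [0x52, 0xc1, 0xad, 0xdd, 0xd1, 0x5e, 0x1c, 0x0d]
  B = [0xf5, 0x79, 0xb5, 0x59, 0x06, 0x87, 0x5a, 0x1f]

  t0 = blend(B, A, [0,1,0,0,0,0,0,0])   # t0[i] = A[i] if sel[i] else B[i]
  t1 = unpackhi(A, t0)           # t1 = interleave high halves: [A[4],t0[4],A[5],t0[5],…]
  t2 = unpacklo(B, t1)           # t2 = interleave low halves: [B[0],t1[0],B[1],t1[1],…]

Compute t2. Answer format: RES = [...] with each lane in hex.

t0 = [0xf5, 0xc1, 0xb5, 0x59, 0x06, 0x87, 0x5a, 0x1f]
t1 = [0xd1, 0x06, 0x5e, 0x87, 0x1c, 0x5a, 0x0d, 0x1f]
t2 = [0xf5, 0xd1, 0x79, 0x06, 0xb5, 0x5e, 0x59, 0x87]

RES = [0xf5, 0xd1, 0x79, 0x06, 0xb5, 0x5e, 0x59, 0x87]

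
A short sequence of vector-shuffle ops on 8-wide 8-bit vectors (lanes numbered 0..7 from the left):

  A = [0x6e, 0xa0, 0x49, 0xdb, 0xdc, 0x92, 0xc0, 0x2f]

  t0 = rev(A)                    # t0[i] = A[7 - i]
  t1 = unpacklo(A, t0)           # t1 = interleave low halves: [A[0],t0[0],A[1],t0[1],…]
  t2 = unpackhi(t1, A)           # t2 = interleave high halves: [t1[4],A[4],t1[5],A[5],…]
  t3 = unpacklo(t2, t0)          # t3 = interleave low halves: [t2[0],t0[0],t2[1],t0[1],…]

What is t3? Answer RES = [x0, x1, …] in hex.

RES = [0x49, 0x2f, 0xdc, 0xc0, 0x92, 0x92, 0x92, 0xdc]

→ t0 |2f|c0|92|dc|db|49|a0|6e|
→ t1 |6e|2f|a0|c0|49|92|db|dc|
→ t2 |49|dc|92|92|db|c0|dc|2f|
→ t3 |49|2f|dc|c0|92|92|92|dc|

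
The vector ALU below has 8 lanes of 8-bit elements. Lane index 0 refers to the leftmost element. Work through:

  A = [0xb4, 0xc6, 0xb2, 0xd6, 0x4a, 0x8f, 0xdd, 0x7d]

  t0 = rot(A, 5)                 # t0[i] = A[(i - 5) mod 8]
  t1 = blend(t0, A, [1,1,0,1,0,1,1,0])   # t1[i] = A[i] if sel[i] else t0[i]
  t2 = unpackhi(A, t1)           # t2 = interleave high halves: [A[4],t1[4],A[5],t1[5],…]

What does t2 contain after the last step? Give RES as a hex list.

→ t0 |d6|4a|8f|dd|7d|b4|c6|b2|
→ t1 |b4|c6|8f|d6|7d|8f|dd|b2|
→ t2 |4a|7d|8f|8f|dd|dd|7d|b2|

RES = [0x4a, 0x7d, 0x8f, 0x8f, 0xdd, 0xdd, 0x7d, 0xb2]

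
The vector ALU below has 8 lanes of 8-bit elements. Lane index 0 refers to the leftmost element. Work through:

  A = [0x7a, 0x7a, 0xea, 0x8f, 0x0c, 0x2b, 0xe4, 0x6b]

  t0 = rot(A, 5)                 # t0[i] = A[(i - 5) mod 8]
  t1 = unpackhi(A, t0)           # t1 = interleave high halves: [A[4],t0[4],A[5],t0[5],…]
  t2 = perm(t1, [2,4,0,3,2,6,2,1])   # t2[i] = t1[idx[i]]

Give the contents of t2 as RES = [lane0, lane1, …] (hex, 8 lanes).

RES = [0x2b, 0xe4, 0x0c, 0x7a, 0x2b, 0x6b, 0x2b, 0x6b]

→ t0 |8f|0c|2b|e4|6b|7a|7a|ea|
→ t1 |0c|6b|2b|7a|e4|7a|6b|ea|
→ t2 |2b|e4|0c|7a|2b|6b|2b|6b|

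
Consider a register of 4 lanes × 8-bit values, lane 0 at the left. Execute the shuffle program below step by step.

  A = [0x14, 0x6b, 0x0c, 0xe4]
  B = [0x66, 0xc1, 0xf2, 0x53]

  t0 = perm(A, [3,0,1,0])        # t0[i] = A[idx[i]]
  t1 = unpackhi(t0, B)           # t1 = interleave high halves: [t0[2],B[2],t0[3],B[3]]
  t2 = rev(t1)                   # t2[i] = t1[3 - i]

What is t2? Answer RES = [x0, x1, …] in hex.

t0 = [0xe4, 0x14, 0x6b, 0x14]
t1 = [0x6b, 0xf2, 0x14, 0x53]
t2 = [0x53, 0x14, 0xf2, 0x6b]

RES = [0x53, 0x14, 0xf2, 0x6b]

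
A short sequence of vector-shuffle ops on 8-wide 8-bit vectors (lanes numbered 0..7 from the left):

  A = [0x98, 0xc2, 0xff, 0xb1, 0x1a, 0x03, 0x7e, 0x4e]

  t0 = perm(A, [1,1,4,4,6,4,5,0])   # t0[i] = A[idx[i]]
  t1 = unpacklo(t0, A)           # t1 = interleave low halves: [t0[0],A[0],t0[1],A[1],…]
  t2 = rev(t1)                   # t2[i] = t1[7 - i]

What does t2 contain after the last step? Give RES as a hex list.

RES = [ 0xb1  0x1a  0xff  0x1a  0xc2  0xc2  0x98  0xc2 ]

→ t0 |c2|c2|1a|1a|7e|1a|03|98|
→ t1 |c2|98|c2|c2|1a|ff|1a|b1|
→ t2 |b1|1a|ff|1a|c2|c2|98|c2|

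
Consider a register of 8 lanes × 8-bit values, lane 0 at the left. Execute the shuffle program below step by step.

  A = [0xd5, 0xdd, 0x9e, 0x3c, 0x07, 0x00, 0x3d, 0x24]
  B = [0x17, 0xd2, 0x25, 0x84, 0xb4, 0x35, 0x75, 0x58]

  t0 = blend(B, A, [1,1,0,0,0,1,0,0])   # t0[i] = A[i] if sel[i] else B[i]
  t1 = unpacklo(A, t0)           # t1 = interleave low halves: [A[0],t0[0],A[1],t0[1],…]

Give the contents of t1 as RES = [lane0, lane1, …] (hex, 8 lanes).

RES = [ 0xd5  0xd5  0xdd  0xdd  0x9e  0x25  0x3c  0x84 ]

t0 = [0xd5, 0xdd, 0x25, 0x84, 0xb4, 0x00, 0x75, 0x58]
t1 = [0xd5, 0xd5, 0xdd, 0xdd, 0x9e, 0x25, 0x3c, 0x84]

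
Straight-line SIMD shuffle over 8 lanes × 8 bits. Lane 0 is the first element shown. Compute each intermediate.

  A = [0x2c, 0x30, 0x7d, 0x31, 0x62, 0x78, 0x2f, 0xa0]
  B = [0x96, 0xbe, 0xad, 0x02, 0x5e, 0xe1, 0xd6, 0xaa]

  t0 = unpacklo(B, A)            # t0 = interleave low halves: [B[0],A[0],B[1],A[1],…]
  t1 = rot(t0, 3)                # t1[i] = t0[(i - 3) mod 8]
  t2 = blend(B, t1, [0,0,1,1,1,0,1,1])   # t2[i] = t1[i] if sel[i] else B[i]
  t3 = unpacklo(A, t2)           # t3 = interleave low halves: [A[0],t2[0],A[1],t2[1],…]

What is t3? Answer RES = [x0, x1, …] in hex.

  t0: 96 2c be 30 ad 7d 02 31
  t1: 7d 02 31 96 2c be 30 ad
  t2: 96 be 31 96 2c e1 30 ad
  t3: 2c 96 30 be 7d 31 31 96

RES = [ 0x2c  0x96  0x30  0xbe  0x7d  0x31  0x31  0x96 ]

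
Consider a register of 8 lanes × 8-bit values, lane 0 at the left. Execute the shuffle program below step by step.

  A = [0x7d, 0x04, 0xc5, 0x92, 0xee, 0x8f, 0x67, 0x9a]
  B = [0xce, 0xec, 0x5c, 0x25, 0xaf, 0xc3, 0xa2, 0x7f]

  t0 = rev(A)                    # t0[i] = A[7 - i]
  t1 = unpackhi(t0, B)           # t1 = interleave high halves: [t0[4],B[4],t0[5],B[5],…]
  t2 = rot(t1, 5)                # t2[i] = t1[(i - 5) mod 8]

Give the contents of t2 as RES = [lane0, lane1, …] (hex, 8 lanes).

→ t0 |9a|67|8f|ee|92|c5|04|7d|
→ t1 |92|af|c5|c3|04|a2|7d|7f|
→ t2 |c3|04|a2|7d|7f|92|af|c5|

RES = [ 0xc3  0x04  0xa2  0x7d  0x7f  0x92  0xaf  0xc5 ]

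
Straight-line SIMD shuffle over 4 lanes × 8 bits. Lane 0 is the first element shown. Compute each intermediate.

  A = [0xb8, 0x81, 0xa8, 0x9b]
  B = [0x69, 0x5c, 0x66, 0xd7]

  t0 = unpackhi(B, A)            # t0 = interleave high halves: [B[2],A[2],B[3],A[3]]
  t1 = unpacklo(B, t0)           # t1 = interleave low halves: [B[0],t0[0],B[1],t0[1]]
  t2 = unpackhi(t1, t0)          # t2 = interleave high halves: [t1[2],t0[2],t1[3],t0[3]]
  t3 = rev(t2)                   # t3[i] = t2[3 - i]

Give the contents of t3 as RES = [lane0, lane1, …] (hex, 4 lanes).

RES = [ 0x9b  0xa8  0xd7  0x5c ]

  t0: 66 a8 d7 9b
  t1: 69 66 5c a8
  t2: 5c d7 a8 9b
  t3: 9b a8 d7 5c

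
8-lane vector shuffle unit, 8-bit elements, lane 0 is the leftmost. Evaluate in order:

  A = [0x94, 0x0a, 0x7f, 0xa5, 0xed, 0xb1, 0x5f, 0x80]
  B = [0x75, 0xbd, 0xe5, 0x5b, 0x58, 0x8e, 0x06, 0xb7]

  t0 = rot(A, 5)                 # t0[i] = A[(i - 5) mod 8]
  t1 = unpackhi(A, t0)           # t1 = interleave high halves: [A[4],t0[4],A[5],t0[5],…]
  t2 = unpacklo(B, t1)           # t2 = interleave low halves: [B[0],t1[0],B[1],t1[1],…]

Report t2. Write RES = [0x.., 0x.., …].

  t0: a5 ed b1 5f 80 94 0a 7f
  t1: ed 80 b1 94 5f 0a 80 7f
  t2: 75 ed bd 80 e5 b1 5b 94

RES = [0x75, 0xed, 0xbd, 0x80, 0xe5, 0xb1, 0x5b, 0x94]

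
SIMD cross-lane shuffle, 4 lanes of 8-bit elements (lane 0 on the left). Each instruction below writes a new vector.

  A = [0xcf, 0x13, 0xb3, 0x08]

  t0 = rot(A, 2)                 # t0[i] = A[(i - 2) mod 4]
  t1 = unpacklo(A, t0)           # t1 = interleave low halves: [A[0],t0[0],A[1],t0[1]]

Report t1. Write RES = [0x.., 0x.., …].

RES = [0xcf, 0xb3, 0x13, 0x08]

  t0: b3 08 cf 13
  t1: cf b3 13 08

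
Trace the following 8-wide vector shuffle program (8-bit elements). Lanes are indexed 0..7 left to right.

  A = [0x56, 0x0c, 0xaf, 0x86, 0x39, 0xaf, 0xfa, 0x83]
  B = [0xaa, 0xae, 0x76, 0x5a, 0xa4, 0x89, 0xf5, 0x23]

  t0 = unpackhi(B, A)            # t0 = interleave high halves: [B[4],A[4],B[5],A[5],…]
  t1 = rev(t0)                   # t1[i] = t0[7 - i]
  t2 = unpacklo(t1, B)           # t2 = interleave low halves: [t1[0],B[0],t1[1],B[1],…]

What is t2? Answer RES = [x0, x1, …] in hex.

RES = [0x83, 0xaa, 0x23, 0xae, 0xfa, 0x76, 0xf5, 0x5a]

t0 = [0xa4, 0x39, 0x89, 0xaf, 0xf5, 0xfa, 0x23, 0x83]
t1 = [0x83, 0x23, 0xfa, 0xf5, 0xaf, 0x89, 0x39, 0xa4]
t2 = [0x83, 0xaa, 0x23, 0xae, 0xfa, 0x76, 0xf5, 0x5a]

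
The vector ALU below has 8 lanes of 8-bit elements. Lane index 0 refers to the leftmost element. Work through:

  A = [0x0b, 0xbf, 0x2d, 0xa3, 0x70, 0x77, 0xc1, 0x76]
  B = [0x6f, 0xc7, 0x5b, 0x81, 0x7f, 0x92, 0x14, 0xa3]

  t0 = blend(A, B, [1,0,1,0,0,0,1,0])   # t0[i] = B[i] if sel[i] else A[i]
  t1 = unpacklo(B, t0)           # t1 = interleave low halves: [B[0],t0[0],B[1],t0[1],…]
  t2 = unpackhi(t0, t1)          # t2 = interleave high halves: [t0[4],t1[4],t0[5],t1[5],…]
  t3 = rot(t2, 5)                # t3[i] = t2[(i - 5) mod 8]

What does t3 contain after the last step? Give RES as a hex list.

  t0: 6f bf 5b a3 70 77 14 76
  t1: 6f 6f c7 bf 5b 5b 81 a3
  t2: 70 5b 77 5b 14 81 76 a3
  t3: 5b 14 81 76 a3 70 5b 77

RES = [0x5b, 0x14, 0x81, 0x76, 0xa3, 0x70, 0x5b, 0x77]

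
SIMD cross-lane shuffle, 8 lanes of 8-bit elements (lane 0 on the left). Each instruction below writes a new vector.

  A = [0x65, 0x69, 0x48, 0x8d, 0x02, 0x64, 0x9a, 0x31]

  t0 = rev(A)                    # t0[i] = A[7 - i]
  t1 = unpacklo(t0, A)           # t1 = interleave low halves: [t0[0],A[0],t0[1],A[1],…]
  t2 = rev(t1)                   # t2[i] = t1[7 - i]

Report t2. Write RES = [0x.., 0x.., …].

RES = [ 0x8d  0x02  0x48  0x64  0x69  0x9a  0x65  0x31 ]

t0 = [0x31, 0x9a, 0x64, 0x02, 0x8d, 0x48, 0x69, 0x65]
t1 = [0x31, 0x65, 0x9a, 0x69, 0x64, 0x48, 0x02, 0x8d]
t2 = [0x8d, 0x02, 0x48, 0x64, 0x69, 0x9a, 0x65, 0x31]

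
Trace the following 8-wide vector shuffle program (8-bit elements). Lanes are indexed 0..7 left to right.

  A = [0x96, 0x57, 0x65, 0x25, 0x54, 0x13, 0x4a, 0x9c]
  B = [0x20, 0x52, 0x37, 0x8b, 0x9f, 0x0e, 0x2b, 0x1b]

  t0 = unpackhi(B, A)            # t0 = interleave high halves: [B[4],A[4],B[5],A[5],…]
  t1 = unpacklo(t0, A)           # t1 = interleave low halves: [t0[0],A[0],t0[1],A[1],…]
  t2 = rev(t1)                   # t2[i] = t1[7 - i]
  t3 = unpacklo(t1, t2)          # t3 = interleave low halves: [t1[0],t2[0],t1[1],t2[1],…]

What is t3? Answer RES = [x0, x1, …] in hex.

RES = [0x9f, 0x25, 0x96, 0x13, 0x54, 0x65, 0x57, 0x0e]

t0 = [0x9f, 0x54, 0x0e, 0x13, 0x2b, 0x4a, 0x1b, 0x9c]
t1 = [0x9f, 0x96, 0x54, 0x57, 0x0e, 0x65, 0x13, 0x25]
t2 = [0x25, 0x13, 0x65, 0x0e, 0x57, 0x54, 0x96, 0x9f]
t3 = [0x9f, 0x25, 0x96, 0x13, 0x54, 0x65, 0x57, 0x0e]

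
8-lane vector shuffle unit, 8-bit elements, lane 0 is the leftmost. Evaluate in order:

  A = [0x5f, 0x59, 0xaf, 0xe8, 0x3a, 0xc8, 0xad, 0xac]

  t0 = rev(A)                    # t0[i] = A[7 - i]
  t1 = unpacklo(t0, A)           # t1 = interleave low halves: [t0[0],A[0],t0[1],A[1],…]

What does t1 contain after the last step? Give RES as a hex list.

  t0: ac ad c8 3a e8 af 59 5f
  t1: ac 5f ad 59 c8 af 3a e8

RES = [0xac, 0x5f, 0xad, 0x59, 0xc8, 0xaf, 0x3a, 0xe8]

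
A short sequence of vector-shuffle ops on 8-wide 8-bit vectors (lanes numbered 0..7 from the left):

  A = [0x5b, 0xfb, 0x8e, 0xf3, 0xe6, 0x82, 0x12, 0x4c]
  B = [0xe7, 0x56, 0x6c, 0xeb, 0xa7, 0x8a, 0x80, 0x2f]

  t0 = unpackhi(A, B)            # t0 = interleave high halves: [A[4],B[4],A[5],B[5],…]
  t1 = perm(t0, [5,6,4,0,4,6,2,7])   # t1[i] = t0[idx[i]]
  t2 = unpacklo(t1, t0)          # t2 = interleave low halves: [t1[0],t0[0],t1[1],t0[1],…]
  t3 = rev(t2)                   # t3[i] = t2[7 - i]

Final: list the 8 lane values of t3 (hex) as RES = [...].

RES = [ 0x8a  0xe6  0x82  0x12  0xa7  0x4c  0xe6  0x80 ]

→ t0 |e6|a7|82|8a|12|80|4c|2f|
→ t1 |80|4c|12|e6|12|4c|82|2f|
→ t2 |80|e6|4c|a7|12|82|e6|8a|
→ t3 |8a|e6|82|12|a7|4c|e6|80|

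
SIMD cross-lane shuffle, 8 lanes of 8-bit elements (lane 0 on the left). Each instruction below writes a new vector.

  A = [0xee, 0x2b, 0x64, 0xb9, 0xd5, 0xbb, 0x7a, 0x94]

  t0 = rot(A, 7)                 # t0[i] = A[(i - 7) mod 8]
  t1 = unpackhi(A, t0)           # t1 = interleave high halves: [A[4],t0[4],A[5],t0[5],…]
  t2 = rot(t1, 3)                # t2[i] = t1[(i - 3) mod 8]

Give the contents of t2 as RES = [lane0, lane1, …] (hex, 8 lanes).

→ t0 |2b|64|b9|d5|bb|7a|94|ee|
→ t1 |d5|bb|bb|7a|7a|94|94|ee|
→ t2 |94|94|ee|d5|bb|bb|7a|7a|

RES = [ 0x94  0x94  0xee  0xd5  0xbb  0xbb  0x7a  0x7a ]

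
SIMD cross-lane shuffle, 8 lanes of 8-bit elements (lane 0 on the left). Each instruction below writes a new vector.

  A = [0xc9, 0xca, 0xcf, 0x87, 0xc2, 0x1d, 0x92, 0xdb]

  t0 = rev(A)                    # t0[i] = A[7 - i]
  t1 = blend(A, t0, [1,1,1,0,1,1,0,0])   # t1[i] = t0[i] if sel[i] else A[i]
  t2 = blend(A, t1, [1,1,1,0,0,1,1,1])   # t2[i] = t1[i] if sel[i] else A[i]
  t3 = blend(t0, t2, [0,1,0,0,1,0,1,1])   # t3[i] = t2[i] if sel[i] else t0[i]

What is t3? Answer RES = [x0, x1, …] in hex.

RES = [ 0xdb  0x92  0x1d  0xc2  0xc2  0xcf  0x92  0xdb ]

  t0: db 92 1d c2 87 cf ca c9
  t1: db 92 1d 87 87 cf 92 db
  t2: db 92 1d 87 c2 cf 92 db
  t3: db 92 1d c2 c2 cf 92 db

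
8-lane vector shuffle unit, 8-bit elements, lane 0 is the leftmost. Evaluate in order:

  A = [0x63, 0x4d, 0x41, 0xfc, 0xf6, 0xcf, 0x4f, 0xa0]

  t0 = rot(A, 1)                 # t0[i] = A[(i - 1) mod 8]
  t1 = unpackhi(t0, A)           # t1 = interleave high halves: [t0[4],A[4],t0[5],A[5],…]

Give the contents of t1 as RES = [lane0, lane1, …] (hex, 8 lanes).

RES = [ 0xfc  0xf6  0xf6  0xcf  0xcf  0x4f  0x4f  0xa0 ]

  t0: a0 63 4d 41 fc f6 cf 4f
  t1: fc f6 f6 cf cf 4f 4f a0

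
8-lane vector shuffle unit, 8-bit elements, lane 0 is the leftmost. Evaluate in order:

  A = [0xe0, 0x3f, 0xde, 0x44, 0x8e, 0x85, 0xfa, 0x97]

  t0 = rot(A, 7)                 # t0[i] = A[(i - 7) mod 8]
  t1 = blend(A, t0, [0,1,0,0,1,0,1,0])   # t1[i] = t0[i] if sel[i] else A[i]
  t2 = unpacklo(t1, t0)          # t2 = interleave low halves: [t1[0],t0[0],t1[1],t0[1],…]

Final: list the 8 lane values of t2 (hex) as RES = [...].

RES = [ 0xe0  0x3f  0xde  0xde  0xde  0x44  0x44  0x8e ]

t0 = [0x3f, 0xde, 0x44, 0x8e, 0x85, 0xfa, 0x97, 0xe0]
t1 = [0xe0, 0xde, 0xde, 0x44, 0x85, 0x85, 0x97, 0x97]
t2 = [0xe0, 0x3f, 0xde, 0xde, 0xde, 0x44, 0x44, 0x8e]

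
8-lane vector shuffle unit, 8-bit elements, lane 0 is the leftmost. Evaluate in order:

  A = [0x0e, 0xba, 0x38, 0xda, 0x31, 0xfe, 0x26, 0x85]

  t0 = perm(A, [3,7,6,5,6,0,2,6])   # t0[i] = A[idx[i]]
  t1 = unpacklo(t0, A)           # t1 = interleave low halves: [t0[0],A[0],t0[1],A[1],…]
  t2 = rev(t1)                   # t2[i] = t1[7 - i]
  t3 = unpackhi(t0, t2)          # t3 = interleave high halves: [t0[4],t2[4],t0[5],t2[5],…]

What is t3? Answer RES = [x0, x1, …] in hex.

→ t0 |da|85|26|fe|26|0e|38|26|
→ t1 |da|0e|85|ba|26|38|fe|da|
→ t2 |da|fe|38|26|ba|85|0e|da|
→ t3 |26|ba|0e|85|38|0e|26|da|

RES = [ 0x26  0xba  0x0e  0x85  0x38  0x0e  0x26  0xda ]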